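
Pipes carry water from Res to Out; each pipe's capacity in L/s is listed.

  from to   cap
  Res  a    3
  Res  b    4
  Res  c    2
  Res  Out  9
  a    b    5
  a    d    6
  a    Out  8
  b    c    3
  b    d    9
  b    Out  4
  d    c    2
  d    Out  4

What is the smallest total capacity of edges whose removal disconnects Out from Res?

Augment Res→Out: bottleneck 9, flow now 9.
Augment Res→a→Out: bottleneck 3, flow now 12.
Augment Res→b→Out: bottleneck 4, flow now 16.
No augmenting path remains; maximum flow = 16.
By max-flow min-cut, the minimum cut capacity equals the max flow.
In the residual graph, reachable from Res: {Res, c}.
Min-cut edges: Res→a (3), Res→b (4), Res→Out (9); capacity 3 + 4 + 9 = 16.

16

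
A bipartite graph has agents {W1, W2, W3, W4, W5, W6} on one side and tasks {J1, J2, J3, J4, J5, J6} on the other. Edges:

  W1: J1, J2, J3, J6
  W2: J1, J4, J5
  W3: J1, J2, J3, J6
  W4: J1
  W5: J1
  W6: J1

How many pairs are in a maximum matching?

Unit-capacity flow: source→left, listed edges, right→sink; max matching = max flow.
Augmenting path W1→J1 (+1); matched 1.
Augmenting path W2→J4 (+1); matched 2.
Augmenting path W3→J2 (+1); matched 3.
Augmenting path W4→J1→W1→J3 (+1); matched 4.
No augmenting path remains; maximum matching = 4.
König certificate: {W1, W2, W3, J1} is a vertex cover of size 4 (every listed pair touches it), so no matching can be larger.

4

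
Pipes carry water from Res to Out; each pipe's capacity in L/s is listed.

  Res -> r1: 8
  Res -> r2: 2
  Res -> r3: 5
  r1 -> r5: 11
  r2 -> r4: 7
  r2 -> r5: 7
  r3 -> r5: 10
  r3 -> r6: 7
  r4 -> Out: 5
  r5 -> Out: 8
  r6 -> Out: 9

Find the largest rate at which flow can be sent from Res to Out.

15

Augment Res→r1→r5→Out: bottleneck 8, flow now 8.
Augment Res→r2→r4→Out: bottleneck 2, flow now 10.
Augment Res→r3→r6→Out: bottleneck 5, flow now 15.
No augmenting path remains; maximum flow = 15.
In the residual graph, reachable from Res: {Res}.
Min-cut edges: Res→r1 (8), Res→r2 (2), Res→r3 (5); capacity 8 + 2 + 5 = 15.
This cut is saturated, so no flow can exceed 15.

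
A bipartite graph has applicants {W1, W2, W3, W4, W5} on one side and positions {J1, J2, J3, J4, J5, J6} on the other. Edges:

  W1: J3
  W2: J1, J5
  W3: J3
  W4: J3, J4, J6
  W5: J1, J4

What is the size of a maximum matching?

Unit-capacity flow: source→left, listed edges, right→sink; max matching = max flow.
Augmenting path W1→J3 (+1); matched 1.
Augmenting path W2→J1 (+1); matched 2.
Augmenting path W4→J4 (+1); matched 3.
Augmenting path W5→J1→W2→J5 (+1); matched 4.
No augmenting path remains; maximum matching = 4.
König certificate: {W2, W4, W5, J3} is a vertex cover of size 4 (every listed pair touches it), so no matching can be larger.

4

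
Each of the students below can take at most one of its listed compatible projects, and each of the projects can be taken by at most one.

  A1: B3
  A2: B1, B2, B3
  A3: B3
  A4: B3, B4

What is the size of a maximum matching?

Unit-capacity flow: source→left, listed edges, right→sink; max matching = max flow.
Augmenting path A1→B3 (+1); matched 1.
Augmenting path A2→B1 (+1); matched 2.
Augmenting path A4→B4 (+1); matched 3.
No augmenting path remains; maximum matching = 3.
König certificate: {A2, A4, B3} is a vertex cover of size 3 (every listed pair touches it), so no matching can be larger.

3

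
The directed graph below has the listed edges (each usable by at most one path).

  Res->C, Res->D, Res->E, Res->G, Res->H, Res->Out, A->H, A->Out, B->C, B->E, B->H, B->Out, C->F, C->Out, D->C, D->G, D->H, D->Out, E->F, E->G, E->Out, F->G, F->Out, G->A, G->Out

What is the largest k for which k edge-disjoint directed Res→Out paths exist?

5

Assign every edge capacity 1; by Menger, the answer equals the max flow.
Path Res→Out (+1); total 1.
Path Res→C→Out (+1); total 2.
Path Res→D→Out (+1); total 3.
Path Res→E→Out (+1); total 4.
Path Res→G→Out (+1); total 5.
No residual Res→Out path; max flow = 5.
Certifying cut of size 5: {Res→C, Res→D, Res→E, Res→G, Res→Out}.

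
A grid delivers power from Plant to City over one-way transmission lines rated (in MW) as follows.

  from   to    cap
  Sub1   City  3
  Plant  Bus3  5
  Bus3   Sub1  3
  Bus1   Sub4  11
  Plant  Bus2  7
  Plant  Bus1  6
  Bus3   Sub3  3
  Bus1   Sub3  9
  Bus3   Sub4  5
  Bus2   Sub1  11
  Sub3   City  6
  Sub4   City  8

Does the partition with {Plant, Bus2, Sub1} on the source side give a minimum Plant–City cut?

Given cut capacity: 5 + 6 + 3 = 14.
Augment Plant→Bus3→Sub3→City: bottleneck 3, flow now 3.
Augment Plant→Bus3→Sub1→City: bottleneck 2, flow now 5.
Augment Plant→Bus2→Sub1→City: bottleneck 1, flow now 6.
Augment Plant→Bus1→Sub3→City: bottleneck 3, flow now 9.
Augment Plant→Bus1→Sub4→City: bottleneck 3, flow now 12.
Augment Plant→Bus2→Sub1→Bus3→Sub4→City: bottleneck 2, flow now 14. (uses reverse residual edge)
No augmenting path remains; maximum flow = 14.
Cut capacity 14 equals the max flow, so it is a minimum cut.

Yes — it is a minimum cut (capacity 14).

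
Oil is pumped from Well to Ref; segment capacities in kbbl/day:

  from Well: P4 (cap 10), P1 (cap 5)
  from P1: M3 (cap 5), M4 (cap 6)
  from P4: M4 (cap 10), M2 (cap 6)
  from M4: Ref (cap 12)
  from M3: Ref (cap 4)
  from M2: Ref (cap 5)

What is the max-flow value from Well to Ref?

Augment Well→P1→M4→Ref: bottleneck 5, flow now 5.
Augment Well→P4→M4→Ref: bottleneck 7, flow now 12.
Augment Well→P4→M2→Ref: bottleneck 3, flow now 15.
No augmenting path remains; maximum flow = 15.
In the residual graph, reachable from Well: {Well}.
Min-cut edges: Well→P1 (5), Well→P4 (10); capacity 5 + 10 = 15.
This cut is saturated, so no flow can exceed 15.

15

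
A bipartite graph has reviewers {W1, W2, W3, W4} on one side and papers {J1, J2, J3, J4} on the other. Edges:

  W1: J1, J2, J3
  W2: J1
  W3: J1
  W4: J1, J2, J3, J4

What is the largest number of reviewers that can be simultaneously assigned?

3

Unit-capacity flow: source→left, listed edges, right→sink; max matching = max flow.
Augmenting path W1→J1 (+1); matched 1.
Augmenting path W4→J2 (+1); matched 2.
Augmenting path W2→J1→W1→J3 (+1); matched 3.
No augmenting path remains; maximum matching = 3.
König certificate: {W1, W4, J1} is a vertex cover of size 3 (every listed pair touches it), so no matching can be larger.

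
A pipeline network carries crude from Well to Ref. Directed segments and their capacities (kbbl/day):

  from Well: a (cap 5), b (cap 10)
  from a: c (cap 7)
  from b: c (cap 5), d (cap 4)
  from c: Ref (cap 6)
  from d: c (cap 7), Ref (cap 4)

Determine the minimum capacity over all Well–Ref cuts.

10

Augment Well→a→c→Ref: bottleneck 5, flow now 5.
Augment Well→b→c→Ref: bottleneck 1, flow now 6.
Augment Well→b→d→Ref: bottleneck 4, flow now 10.
No augmenting path remains; maximum flow = 10.
By max-flow min-cut, the minimum cut capacity equals the max flow.
In the residual graph, reachable from Well: {Well, a, b, c}.
Min-cut edges: b→d (4), c→Ref (6); capacity 4 + 6 = 10.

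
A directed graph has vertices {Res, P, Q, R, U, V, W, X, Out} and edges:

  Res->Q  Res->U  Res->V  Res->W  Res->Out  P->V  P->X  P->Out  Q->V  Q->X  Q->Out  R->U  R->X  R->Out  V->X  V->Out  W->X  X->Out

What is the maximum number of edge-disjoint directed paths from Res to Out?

Assign every edge capacity 1; by Menger, the answer equals the max flow.
Path Res→Out (+1); total 1.
Path Res→Q→Out (+1); total 2.
Path Res→V→Out (+1); total 3.
Path Res→W→X→Out (+1); total 4.
No residual Res→Out path; max flow = 4.
Certifying cut of size 4: {Res→Out, Res→Q, Res→V, Res→W}.

4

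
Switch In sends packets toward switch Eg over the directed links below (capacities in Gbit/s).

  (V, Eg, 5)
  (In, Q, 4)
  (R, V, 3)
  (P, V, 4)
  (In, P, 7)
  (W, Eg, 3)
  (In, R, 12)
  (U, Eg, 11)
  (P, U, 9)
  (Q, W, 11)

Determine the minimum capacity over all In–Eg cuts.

13

Augment In→P→U→Eg: bottleneck 7, flow now 7.
Augment In→Q→W→Eg: bottleneck 3, flow now 10.
Augment In→R→V→Eg: bottleneck 3, flow now 13.
No augmenting path remains; maximum flow = 13.
By max-flow min-cut, the minimum cut capacity equals the max flow.
In the residual graph, reachable from In: {In, Q, R, W}.
Min-cut edges: In→P (7), R→V (3), W→Eg (3); capacity 7 + 3 + 3 = 13.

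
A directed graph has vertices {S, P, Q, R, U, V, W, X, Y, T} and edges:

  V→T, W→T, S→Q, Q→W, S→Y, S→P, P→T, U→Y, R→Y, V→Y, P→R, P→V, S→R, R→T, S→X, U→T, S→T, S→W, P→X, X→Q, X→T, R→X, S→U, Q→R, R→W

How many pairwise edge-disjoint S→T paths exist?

Assign every edge capacity 1; by Menger, the answer equals the max flow.
Path S→T (+1); total 1.
Path S→P→T (+1); total 2.
Path S→R→T (+1); total 3.
Path S→U→T (+1); total 4.
Path S→W→T (+1); total 5.
Path S→X→T (+1); total 6.
No residual S→T path; max flow = 6.
Certifying cut of size 6: {R→T, S→P, S→T, S→U, W→T, X→T}.

6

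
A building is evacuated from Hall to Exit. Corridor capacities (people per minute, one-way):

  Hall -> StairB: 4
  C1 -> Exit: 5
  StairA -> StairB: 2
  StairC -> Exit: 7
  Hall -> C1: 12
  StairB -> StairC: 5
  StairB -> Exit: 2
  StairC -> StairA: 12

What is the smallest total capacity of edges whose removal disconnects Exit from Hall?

Augment Hall→C1→Exit: bottleneck 5, flow now 5.
Augment Hall→StairB→Exit: bottleneck 2, flow now 7.
Augment Hall→StairB→StairC→Exit: bottleneck 2, flow now 9.
No augmenting path remains; maximum flow = 9.
By max-flow min-cut, the minimum cut capacity equals the max flow.
In the residual graph, reachable from Hall: {Hall, C1}.
Min-cut edges: Hall→StairB (4), C1→Exit (5); capacity 4 + 5 = 9.

9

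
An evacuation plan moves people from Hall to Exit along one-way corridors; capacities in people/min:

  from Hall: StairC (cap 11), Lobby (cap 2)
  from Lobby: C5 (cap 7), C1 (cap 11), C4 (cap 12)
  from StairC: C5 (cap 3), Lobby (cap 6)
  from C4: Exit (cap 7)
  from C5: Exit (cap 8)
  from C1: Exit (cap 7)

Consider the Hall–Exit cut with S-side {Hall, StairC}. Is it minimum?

Yes — it is a minimum cut (capacity 11).

Given cut capacity: 2 + 6 + 3 = 11.
Augment Hall→Lobby→C4→Exit: bottleneck 2, flow now 2.
Augment Hall→StairC→C5→Exit: bottleneck 3, flow now 5.
Augment Hall→StairC→Lobby→C4→Exit: bottleneck 5, flow now 10.
Augment Hall→StairC→Lobby→C5→Exit: bottleneck 1, flow now 11.
No augmenting path remains; maximum flow = 11.
Cut capacity 11 equals the max flow, so it is a minimum cut.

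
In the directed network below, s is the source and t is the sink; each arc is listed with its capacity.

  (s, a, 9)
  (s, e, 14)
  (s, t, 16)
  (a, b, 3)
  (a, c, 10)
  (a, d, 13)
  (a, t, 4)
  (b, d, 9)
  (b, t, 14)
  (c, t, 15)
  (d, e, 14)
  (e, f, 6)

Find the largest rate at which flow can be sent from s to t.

25

Augment s→t: bottleneck 16, flow now 16.
Augment s→a→t: bottleneck 4, flow now 20.
Augment s→a→b→t: bottleneck 3, flow now 23.
Augment s→a→c→t: bottleneck 2, flow now 25.
No augmenting path remains; maximum flow = 25.
In the residual graph, reachable from s: {s, e, f}.
Min-cut edges: s→a (9), s→t (16); capacity 9 + 16 = 25.
This cut is saturated, so no flow can exceed 25.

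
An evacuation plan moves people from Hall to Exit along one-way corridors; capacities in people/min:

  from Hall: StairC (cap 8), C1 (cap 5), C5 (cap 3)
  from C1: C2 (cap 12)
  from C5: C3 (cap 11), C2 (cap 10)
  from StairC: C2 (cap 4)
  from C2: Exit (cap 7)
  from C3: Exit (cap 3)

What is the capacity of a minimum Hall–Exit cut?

10

Augment Hall→C1→C2→Exit: bottleneck 5, flow now 5.
Augment Hall→C5→C2→Exit: bottleneck 2, flow now 7.
Augment Hall→C5→C3→Exit: bottleneck 1, flow now 8.
Augment Hall→StairC→C2→C5→C3→Exit: bottleneck 2, flow now 10. (uses reverse residual edge)
No augmenting path remains; maximum flow = 10.
By max-flow min-cut, the minimum cut capacity equals the max flow.
In the residual graph, reachable from Hall: {Hall, C1, StairC, C2}.
Min-cut edges: Hall→C5 (3), C2→Exit (7); capacity 3 + 7 = 10.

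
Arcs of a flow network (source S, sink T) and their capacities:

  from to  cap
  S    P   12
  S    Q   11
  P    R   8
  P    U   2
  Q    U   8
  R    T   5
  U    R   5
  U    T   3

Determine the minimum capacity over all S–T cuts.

Augment S→P→R→T: bottleneck 5, flow now 5.
Augment S→P→U→T: bottleneck 2, flow now 7.
Augment S→Q→U→T: bottleneck 1, flow now 8.
No augmenting path remains; maximum flow = 8.
By max-flow min-cut, the minimum cut capacity equals the max flow.
In the residual graph, reachable from S: {S, P, Q, R, U}.
Min-cut edges: R→T (5), U→T (3); capacity 5 + 3 = 8.

8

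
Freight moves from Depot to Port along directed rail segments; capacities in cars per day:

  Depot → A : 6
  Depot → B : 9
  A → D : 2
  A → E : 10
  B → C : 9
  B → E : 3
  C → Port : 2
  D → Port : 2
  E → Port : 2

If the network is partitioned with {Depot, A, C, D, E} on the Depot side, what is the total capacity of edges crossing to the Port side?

Edges leaving {Depot, A, C, D, E}: Depot→B (9), C→Port (2), D→Port (2), E→Port (2).
Cut capacity = 9 + 2 + 2 + 2 = 15.

15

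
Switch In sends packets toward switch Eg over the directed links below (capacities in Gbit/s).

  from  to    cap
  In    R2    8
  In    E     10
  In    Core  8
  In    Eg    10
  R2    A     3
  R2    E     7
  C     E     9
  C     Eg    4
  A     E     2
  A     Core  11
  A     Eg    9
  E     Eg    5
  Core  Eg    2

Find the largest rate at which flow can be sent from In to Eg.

Augment In→Eg: bottleneck 10, flow now 10.
Augment In→E→Eg: bottleneck 5, flow now 15.
Augment In→Core→Eg: bottleneck 2, flow now 17.
Augment In→R2→A→Eg: bottleneck 3, flow now 20.
No augmenting path remains; maximum flow = 20.
In the residual graph, reachable from In: {In, R2, E, Core}.
Min-cut edges: In→Eg (10), R2→A (3), E→Eg (5), Core→Eg (2); capacity 10 + 3 + 5 + 2 = 20.
This cut is saturated, so no flow can exceed 20.

20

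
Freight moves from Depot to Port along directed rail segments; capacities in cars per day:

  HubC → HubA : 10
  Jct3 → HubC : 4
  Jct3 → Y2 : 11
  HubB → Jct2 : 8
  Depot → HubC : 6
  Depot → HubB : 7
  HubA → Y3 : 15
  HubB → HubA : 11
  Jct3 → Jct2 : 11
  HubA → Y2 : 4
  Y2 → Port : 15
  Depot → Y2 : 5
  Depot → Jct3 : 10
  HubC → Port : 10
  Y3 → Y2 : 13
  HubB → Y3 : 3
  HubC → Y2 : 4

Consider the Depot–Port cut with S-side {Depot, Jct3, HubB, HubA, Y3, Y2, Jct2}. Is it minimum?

Given cut capacity: 6 + 4 + 15 = 25.
Augment Depot→HubC→Port: bottleneck 6, flow now 6.
Augment Depot→Y2→Port: bottleneck 5, flow now 11.
Augment Depot→Jct3→HubC→Port: bottleneck 4, flow now 15.
Augment Depot→Jct3→Y2→Port: bottleneck 6, flow now 21.
Augment Depot→HubB→HubA→Y2→Port: bottleneck 4, flow now 25.
No augmenting path remains; maximum flow = 25.
Cut capacity 25 equals the max flow, so it is a minimum cut.

Yes — it is a minimum cut (capacity 25).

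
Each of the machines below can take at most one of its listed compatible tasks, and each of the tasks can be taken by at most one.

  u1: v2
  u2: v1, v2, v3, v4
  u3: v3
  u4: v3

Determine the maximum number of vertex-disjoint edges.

3

Unit-capacity flow: source→left, listed edges, right→sink; max matching = max flow.
Augmenting path u1→v2 (+1); matched 1.
Augmenting path u2→v1 (+1); matched 2.
Augmenting path u3→v3 (+1); matched 3.
No augmenting path remains; maximum matching = 3.
König certificate: {u1, u2, v3} is a vertex cover of size 3 (every listed pair touches it), so no matching can be larger.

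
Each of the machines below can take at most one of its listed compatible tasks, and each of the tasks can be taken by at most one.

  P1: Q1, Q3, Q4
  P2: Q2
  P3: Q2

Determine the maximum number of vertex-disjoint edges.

Unit-capacity flow: source→left, listed edges, right→sink; max matching = max flow.
Augmenting path P1→Q1 (+1); matched 1.
Augmenting path P2→Q2 (+1); matched 2.
No augmenting path remains; maximum matching = 2.
König certificate: {P1, Q2} is a vertex cover of size 2 (every listed pair touches it), so no matching can be larger.

2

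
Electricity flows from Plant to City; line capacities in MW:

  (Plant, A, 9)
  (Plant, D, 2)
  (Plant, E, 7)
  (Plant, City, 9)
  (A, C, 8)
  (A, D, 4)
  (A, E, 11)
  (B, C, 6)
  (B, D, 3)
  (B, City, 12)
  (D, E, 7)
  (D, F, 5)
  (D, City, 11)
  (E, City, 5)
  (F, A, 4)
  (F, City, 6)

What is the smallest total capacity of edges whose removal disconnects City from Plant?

Augment Plant→City: bottleneck 9, flow now 9.
Augment Plant→D→City: bottleneck 2, flow now 11.
Augment Plant→E→City: bottleneck 5, flow now 16.
Augment Plant→A→D→City: bottleneck 4, flow now 20.
No augmenting path remains; maximum flow = 20.
By max-flow min-cut, the minimum cut capacity equals the max flow.
In the residual graph, reachable from Plant: {Plant, A, C, E}.
Min-cut edges: Plant→D (2), Plant→City (9), A→D (4), E→City (5); capacity 2 + 9 + 4 + 5 = 20.

20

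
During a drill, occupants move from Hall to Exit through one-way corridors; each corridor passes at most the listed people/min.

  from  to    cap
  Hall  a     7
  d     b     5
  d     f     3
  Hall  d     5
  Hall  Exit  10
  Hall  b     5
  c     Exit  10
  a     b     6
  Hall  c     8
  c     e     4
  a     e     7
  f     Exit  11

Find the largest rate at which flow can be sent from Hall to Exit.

21

Augment Hall→Exit: bottleneck 10, flow now 10.
Augment Hall→c→Exit: bottleneck 8, flow now 18.
Augment Hall→d→f→Exit: bottleneck 3, flow now 21.
No augmenting path remains; maximum flow = 21.
In the residual graph, reachable from Hall: {Hall, a, b, d, e}.
Min-cut edges: Hall→c (8), Hall→Exit (10), d→f (3); capacity 8 + 10 + 3 = 21.
This cut is saturated, so no flow can exceed 21.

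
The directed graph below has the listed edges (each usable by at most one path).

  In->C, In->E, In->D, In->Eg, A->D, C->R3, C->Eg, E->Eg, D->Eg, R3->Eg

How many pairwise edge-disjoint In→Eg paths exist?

4

Assign every edge capacity 1; by Menger, the answer equals the max flow.
Path In→Eg (+1); total 1.
Path In→C→Eg (+1); total 2.
Path In→E→Eg (+1); total 3.
Path In→D→Eg (+1); total 4.
No residual In→Eg path; max flow = 4.
Certifying cut of size 4: {In→C, In→D, In→E, In→Eg}.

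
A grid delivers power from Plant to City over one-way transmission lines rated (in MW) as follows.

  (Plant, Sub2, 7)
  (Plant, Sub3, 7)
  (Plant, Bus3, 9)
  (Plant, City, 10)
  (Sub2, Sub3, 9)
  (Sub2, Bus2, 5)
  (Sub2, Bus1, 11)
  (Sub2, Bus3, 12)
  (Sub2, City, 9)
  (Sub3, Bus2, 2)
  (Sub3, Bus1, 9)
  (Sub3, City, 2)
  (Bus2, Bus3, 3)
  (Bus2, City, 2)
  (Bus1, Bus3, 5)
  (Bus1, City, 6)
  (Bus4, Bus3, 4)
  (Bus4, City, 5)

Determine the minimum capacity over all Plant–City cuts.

Augment Plant→City: bottleneck 10, flow now 10.
Augment Plant→Sub2→City: bottleneck 7, flow now 17.
Augment Plant→Sub3→City: bottleneck 2, flow now 19.
Augment Plant→Sub3→Bus2→City: bottleneck 2, flow now 21.
Augment Plant→Sub3→Bus1→City: bottleneck 3, flow now 24.
No augmenting path remains; maximum flow = 24.
By max-flow min-cut, the minimum cut capacity equals the max flow.
In the residual graph, reachable from Plant: {Plant, Bus3}.
Min-cut edges: Plant→Sub2 (7), Plant→Sub3 (7), Plant→City (10); capacity 7 + 7 + 10 = 24.

24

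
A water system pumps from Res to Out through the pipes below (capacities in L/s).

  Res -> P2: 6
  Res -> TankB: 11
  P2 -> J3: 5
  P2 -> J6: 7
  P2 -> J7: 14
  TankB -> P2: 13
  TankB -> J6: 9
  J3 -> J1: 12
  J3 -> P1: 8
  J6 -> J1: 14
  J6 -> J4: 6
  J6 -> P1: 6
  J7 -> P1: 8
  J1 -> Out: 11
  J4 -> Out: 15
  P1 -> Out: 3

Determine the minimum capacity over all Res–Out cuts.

17

Augment Res→P2→J3→J1→Out: bottleneck 5, flow now 5.
Augment Res→P2→J6→J1→Out: bottleneck 1, flow now 6.
Augment Res→TankB→J6→J1→Out: bottleneck 5, flow now 11.
Augment Res→TankB→J6→J4→Out: bottleneck 4, flow now 15.
Augment Res→TankB→P2→J6→J4→Out: bottleneck 2, flow now 17.
No augmenting path remains; maximum flow = 17.
By max-flow min-cut, the minimum cut capacity equals the max flow.
In the residual graph, reachable from Res: {Res}.
Min-cut edges: Res→P2 (6), Res→TankB (11); capacity 6 + 11 = 17.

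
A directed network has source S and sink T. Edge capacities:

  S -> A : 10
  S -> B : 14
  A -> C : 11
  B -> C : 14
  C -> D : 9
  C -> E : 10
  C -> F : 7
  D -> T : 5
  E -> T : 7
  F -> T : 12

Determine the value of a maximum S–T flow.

19

Augment S→A→C→D→T: bottleneck 5, flow now 5.
Augment S→A→C→E→T: bottleneck 5, flow now 10.
Augment S→B→C→E→T: bottleneck 2, flow now 12.
Augment S→B→C→F→T: bottleneck 7, flow now 19.
No augmenting path remains; maximum flow = 19.
In the residual graph, reachable from S: {S, A, B, C, D, E}.
Min-cut edges: C→F (7), D→T (5), E→T (7); capacity 7 + 5 + 7 = 19.
This cut is saturated, so no flow can exceed 19.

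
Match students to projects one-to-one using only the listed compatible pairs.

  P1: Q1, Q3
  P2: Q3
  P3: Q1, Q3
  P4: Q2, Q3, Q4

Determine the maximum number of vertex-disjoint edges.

3

Unit-capacity flow: source→left, listed edges, right→sink; max matching = max flow.
Augmenting path P1→Q1 (+1); matched 1.
Augmenting path P2→Q3 (+1); matched 2.
Augmenting path P4→Q2 (+1); matched 3.
No augmenting path remains; maximum matching = 3.
König certificate: {P4, Q1, Q3} is a vertex cover of size 3 (every listed pair touches it), so no matching can be larger.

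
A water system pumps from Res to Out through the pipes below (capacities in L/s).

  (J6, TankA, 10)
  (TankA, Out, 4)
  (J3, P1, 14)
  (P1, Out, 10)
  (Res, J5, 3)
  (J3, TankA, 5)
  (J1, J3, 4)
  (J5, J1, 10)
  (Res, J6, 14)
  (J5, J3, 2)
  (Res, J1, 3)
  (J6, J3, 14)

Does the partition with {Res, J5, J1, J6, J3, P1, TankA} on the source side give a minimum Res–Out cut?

Yes — it is a minimum cut (capacity 14).

Given cut capacity: 10 + 4 = 14.
Augment Res→J6→TankA→Out: bottleneck 4, flow now 4.
Augment Res→J5→J3→P1→Out: bottleneck 2, flow now 6.
Augment Res→J1→J3→P1→Out: bottleneck 3, flow now 9.
Augment Res→J6→J3→P1→Out: bottleneck 5, flow now 14.
No augmenting path remains; maximum flow = 14.
Cut capacity 14 equals the max flow, so it is a minimum cut.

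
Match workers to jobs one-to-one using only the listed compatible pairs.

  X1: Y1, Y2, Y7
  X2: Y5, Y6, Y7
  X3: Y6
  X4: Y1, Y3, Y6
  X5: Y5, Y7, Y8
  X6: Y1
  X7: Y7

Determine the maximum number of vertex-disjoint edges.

Unit-capacity flow: source→left, listed edges, right→sink; max matching = max flow.
Augmenting path X1→Y1 (+1); matched 1.
Augmenting path X2→Y5 (+1); matched 2.
Augmenting path X3→Y6 (+1); matched 3.
Augmenting path X4→Y3 (+1); matched 4.
Augmenting path X5→Y7 (+1); matched 5.
Augmenting path X6→Y1→X1→Y2 (+1); matched 6.
Augmenting path X7→Y7→X5→Y8 (+1); matched 7.
No augmenting path remains; maximum matching = 7.
König certificate: {X1, X2, X3, X4, X5, X6, X7} is a vertex cover of size 7 (every listed pair touches it), so no matching can be larger.

7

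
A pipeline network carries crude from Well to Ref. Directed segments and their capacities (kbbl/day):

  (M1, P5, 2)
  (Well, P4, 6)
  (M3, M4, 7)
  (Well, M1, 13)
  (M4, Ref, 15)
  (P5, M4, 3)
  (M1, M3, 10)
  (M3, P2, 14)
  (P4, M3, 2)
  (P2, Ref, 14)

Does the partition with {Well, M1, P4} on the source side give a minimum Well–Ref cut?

Yes — it is a minimum cut (capacity 14).

Given cut capacity: 2 + 10 + 2 = 14.
Augment Well→M1→P5→M4→Ref: bottleneck 2, flow now 2.
Augment Well→M1→M3→P2→Ref: bottleneck 10, flow now 12.
Augment Well→P4→M3→P2→Ref: bottleneck 2, flow now 14.
No augmenting path remains; maximum flow = 14.
Cut capacity 14 equals the max flow, so it is a minimum cut.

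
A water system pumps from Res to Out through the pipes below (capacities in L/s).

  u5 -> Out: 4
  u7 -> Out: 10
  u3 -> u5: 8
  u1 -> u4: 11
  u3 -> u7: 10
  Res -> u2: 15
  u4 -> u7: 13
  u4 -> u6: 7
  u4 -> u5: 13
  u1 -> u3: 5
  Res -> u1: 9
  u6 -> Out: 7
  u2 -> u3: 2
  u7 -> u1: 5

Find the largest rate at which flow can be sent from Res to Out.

Augment Res→u1→u3→u5→Out: bottleneck 4, flow now 4.
Augment Res→u1→u3→u7→Out: bottleneck 1, flow now 5.
Augment Res→u1→u4→u6→Out: bottleneck 4, flow now 9.
Augment Res→u2→u3→u7→Out: bottleneck 2, flow now 11.
No augmenting path remains; maximum flow = 11.
In the residual graph, reachable from Res: {Res, u2}.
Min-cut edges: Res→u1 (9), u2→u3 (2); capacity 9 + 2 = 11.
This cut is saturated, so no flow can exceed 11.

11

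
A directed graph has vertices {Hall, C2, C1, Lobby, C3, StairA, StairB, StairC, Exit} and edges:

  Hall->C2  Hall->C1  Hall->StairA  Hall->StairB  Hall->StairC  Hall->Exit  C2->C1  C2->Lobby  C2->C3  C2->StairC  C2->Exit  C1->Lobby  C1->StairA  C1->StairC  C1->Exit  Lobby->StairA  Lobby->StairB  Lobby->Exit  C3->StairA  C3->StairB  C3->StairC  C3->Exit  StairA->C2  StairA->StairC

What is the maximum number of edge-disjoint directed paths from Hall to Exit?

4

Assign every edge capacity 1; by Menger, the answer equals the max flow.
Path Hall→Exit (+1); total 1.
Path Hall→C2→Exit (+1); total 2.
Path Hall→C1→Exit (+1); total 3.
Path Hall→StairA→C2→Lobby→Exit (+1); total 4.
No residual Hall→Exit path; max flow = 4.
Certifying cut of size 4: {Hall→C1, Hall→C2, Hall→Exit, Hall→StairA}.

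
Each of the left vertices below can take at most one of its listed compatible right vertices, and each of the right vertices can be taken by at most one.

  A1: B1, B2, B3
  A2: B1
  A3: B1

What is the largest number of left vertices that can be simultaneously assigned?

Unit-capacity flow: source→left, listed edges, right→sink; max matching = max flow.
Augmenting path A1→B1 (+1); matched 1.
Augmenting path A2→B1→A1→B2 (+1); matched 2.
No augmenting path remains; maximum matching = 2.
König certificate: {A1, B1} is a vertex cover of size 2 (every listed pair touches it), so no matching can be larger.

2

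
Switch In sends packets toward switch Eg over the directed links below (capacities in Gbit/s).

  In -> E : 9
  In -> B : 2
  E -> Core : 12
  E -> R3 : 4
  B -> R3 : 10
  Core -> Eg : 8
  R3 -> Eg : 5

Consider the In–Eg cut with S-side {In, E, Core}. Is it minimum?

No — its capacity is 14, but the minimum cut has capacity 11.

Given cut capacity: 2 + 4 + 8 = 14.
Augment In→E→Core→Eg: bottleneck 8, flow now 8.
Augment In→E→R3→Eg: bottleneck 1, flow now 9.
Augment In→B→R3→Eg: bottleneck 2, flow now 11.
No augmenting path remains; maximum flow = 11.
In the residual graph, reachable from In: {In}.
Min-cut edges: In→E (9), In→B (2); capacity 9 + 2 = 11.
Cut capacity 14 exceeds the max flow 11, so it is not minimum.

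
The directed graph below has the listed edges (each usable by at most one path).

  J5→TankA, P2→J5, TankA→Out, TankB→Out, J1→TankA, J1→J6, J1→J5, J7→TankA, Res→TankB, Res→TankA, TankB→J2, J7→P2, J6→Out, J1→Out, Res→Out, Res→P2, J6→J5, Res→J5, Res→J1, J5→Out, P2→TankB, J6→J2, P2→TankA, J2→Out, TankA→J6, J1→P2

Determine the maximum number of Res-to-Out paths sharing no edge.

6

Assign every edge capacity 1; by Menger, the answer equals the max flow.
Path Res→Out (+1); total 1.
Path Res→J1→Out (+1); total 2.
Path Res→TankB→Out (+1); total 3.
Path Res→J5→Out (+1); total 4.
Path Res→TankA→Out (+1); total 5.
Path Res→P2→TankB→J2→Out (+1); total 6.
No residual Res→Out path; max flow = 6.
Certifying cut of size 6: {Res→J1, Res→J5, Res→Out, Res→P2, Res→TankA, Res→TankB}.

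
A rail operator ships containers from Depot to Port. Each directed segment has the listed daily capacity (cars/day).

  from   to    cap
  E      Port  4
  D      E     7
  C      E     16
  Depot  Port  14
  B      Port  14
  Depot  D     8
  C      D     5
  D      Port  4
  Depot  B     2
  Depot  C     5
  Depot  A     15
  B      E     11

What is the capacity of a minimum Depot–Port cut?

24

Augment Depot→Port: bottleneck 14, flow now 14.
Augment Depot→B→Port: bottleneck 2, flow now 16.
Augment Depot→D→Port: bottleneck 4, flow now 20.
Augment Depot→C→E→Port: bottleneck 4, flow now 24.
No augmenting path remains; maximum flow = 24.
By max-flow min-cut, the minimum cut capacity equals the max flow.
In the residual graph, reachable from Depot: {Depot, A, C, D, E}.
Min-cut edges: Depot→B (2), Depot→Port (14), D→Port (4), E→Port (4); capacity 2 + 14 + 4 + 4 = 24.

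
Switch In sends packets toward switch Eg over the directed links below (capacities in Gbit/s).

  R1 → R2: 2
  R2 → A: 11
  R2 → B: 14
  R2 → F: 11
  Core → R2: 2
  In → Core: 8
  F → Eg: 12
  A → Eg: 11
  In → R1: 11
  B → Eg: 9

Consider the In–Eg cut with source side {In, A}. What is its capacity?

Edges leaving {In, A}: In→R1 (11), In→Core (8), A→Eg (11).
Cut capacity = 11 + 8 + 11 = 30.

30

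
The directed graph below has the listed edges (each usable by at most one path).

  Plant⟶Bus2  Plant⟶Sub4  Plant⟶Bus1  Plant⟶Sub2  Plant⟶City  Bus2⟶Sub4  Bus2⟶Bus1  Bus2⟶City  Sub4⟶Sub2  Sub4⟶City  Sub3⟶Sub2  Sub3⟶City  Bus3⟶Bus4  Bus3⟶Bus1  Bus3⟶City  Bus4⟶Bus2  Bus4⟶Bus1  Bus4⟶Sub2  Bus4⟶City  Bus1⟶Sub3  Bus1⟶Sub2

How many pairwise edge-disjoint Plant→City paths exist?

4

Assign every edge capacity 1; by Menger, the answer equals the max flow.
Path Plant→City (+1); total 1.
Path Plant→Bus2→City (+1); total 2.
Path Plant→Sub4→City (+1); total 3.
Path Plant→Bus1→Sub3→City (+1); total 4.
No residual Plant→City path; max flow = 4.
Certifying cut of size 4: {Plant→Bus1, Plant→Bus2, Plant→City, Plant→Sub4}.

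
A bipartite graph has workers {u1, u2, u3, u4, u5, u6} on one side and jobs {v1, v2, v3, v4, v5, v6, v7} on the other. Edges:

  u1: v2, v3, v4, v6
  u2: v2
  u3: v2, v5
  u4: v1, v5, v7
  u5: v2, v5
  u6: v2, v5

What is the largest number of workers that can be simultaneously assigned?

4

Unit-capacity flow: source→left, listed edges, right→sink; max matching = max flow.
Augmenting path u1→v2 (+1); matched 1.
Augmenting path u3→v5 (+1); matched 2.
Augmenting path u4→v1 (+1); matched 3.
Augmenting path u2→v2→u1→v3 (+1); matched 4.
No augmenting path remains; maximum matching = 4.
König certificate: {u1, u4, v2, v5} is a vertex cover of size 4 (every listed pair touches it), so no matching can be larger.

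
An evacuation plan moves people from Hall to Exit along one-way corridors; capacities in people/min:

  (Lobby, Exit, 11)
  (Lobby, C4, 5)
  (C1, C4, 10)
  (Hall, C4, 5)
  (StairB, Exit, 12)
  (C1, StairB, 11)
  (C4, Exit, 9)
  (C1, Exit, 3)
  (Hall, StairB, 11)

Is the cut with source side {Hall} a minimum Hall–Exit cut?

Given cut capacity: 11 + 5 = 16.
Augment Hall→StairB→Exit: bottleneck 11, flow now 11.
Augment Hall→C4→Exit: bottleneck 5, flow now 16.
No augmenting path remains; maximum flow = 16.
Cut capacity 16 equals the max flow, so it is a minimum cut.

Yes — it is a minimum cut (capacity 16).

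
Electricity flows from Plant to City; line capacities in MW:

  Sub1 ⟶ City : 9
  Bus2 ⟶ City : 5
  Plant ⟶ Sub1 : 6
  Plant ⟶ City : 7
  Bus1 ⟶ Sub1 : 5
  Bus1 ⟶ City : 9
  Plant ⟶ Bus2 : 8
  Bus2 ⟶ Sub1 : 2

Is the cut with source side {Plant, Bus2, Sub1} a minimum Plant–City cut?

Given cut capacity: 7 + 5 + 9 = 21.
Augment Plant→City: bottleneck 7, flow now 7.
Augment Plant→Bus2→City: bottleneck 5, flow now 12.
Augment Plant→Sub1→City: bottleneck 6, flow now 18.
Augment Plant→Bus2→Sub1→City: bottleneck 2, flow now 20.
No augmenting path remains; maximum flow = 20.
In the residual graph, reachable from Plant: {Plant, Bus2}.
Min-cut edges: Plant→Sub1 (6), Plant→City (7), Bus2→Sub1 (2), Bus2→City (5); capacity 6 + 7 + 2 + 5 = 20.
Cut capacity 21 exceeds the max flow 20, so it is not minimum.

No — its capacity is 21, but the minimum cut has capacity 20.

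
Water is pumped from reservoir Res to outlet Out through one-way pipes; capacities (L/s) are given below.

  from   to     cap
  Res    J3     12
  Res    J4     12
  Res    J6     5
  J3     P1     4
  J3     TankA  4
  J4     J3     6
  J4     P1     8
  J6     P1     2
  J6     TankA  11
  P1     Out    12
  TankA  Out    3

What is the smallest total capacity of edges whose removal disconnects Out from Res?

Augment Res→J3→P1→Out: bottleneck 4, flow now 4.
Augment Res→J3→TankA→Out: bottleneck 3, flow now 7.
Augment Res→J4→P1→Out: bottleneck 8, flow now 15.
No augmenting path remains; maximum flow = 15.
By max-flow min-cut, the minimum cut capacity equals the max flow.
In the residual graph, reachable from Res: {Res, J3, J4, J6, P1, TankA}.
Min-cut edges: P1→Out (12), TankA→Out (3); capacity 12 + 3 = 15.

15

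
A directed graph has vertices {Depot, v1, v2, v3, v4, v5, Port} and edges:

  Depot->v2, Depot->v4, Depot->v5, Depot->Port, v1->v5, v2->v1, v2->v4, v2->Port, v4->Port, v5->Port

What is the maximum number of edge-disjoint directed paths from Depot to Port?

Assign every edge capacity 1; by Menger, the answer equals the max flow.
Path Depot→Port (+1); total 1.
Path Depot→v2→Port (+1); total 2.
Path Depot→v4→Port (+1); total 3.
Path Depot→v5→Port (+1); total 4.
No residual Depot→Port path; max flow = 4.
Certifying cut of size 4: {Depot→Port, Depot→v2, Depot→v4, Depot→v5}.

4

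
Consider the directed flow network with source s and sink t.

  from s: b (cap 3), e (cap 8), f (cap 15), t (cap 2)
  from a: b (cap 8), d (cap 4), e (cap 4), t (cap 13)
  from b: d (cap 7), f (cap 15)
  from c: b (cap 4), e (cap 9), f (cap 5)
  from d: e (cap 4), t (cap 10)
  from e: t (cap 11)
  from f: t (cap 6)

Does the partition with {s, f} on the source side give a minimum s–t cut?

Yes — it is a minimum cut (capacity 19).

Given cut capacity: 3 + 8 + 2 + 6 = 19.
Augment s→t: bottleneck 2, flow now 2.
Augment s→e→t: bottleneck 8, flow now 10.
Augment s→f→t: bottleneck 6, flow now 16.
Augment s→b→d→t: bottleneck 3, flow now 19.
No augmenting path remains; maximum flow = 19.
Cut capacity 19 equals the max flow, so it is a minimum cut.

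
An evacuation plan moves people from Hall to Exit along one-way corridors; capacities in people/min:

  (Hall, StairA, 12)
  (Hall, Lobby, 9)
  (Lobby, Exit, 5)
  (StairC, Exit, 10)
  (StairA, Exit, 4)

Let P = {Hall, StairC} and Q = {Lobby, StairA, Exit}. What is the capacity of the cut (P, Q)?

31

Edges leaving {Hall, StairC}: Hall→Lobby (9), Hall→StairA (12), StairC→Exit (10).
Cut capacity = 9 + 12 + 10 = 31.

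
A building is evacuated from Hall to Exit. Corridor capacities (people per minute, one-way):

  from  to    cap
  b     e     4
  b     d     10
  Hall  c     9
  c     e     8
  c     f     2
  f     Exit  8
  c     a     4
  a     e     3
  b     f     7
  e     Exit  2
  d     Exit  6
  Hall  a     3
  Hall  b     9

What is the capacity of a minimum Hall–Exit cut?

Augment Hall→a→e→Exit: bottleneck 2, flow now 2.
Augment Hall→b→d→Exit: bottleneck 6, flow now 8.
Augment Hall→b→f→Exit: bottleneck 3, flow now 11.
Augment Hall→c→f→Exit: bottleneck 2, flow now 13.
No augmenting path remains; maximum flow = 13.
By max-flow min-cut, the minimum cut capacity equals the max flow.
In the residual graph, reachable from Hall: {Hall, a, c, e}.
Min-cut edges: Hall→b (9), c→f (2), e→Exit (2); capacity 9 + 2 + 2 = 13.

13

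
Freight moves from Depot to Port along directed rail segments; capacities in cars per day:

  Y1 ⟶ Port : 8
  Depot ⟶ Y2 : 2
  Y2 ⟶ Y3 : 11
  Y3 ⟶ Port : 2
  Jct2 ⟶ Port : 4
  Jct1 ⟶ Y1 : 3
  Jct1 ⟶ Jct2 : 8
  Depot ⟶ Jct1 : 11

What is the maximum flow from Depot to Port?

9

Augment Depot→Y2→Y3→Port: bottleneck 2, flow now 2.
Augment Depot→Jct1→Jct2→Port: bottleneck 4, flow now 6.
Augment Depot→Jct1→Y1→Port: bottleneck 3, flow now 9.
No augmenting path remains; maximum flow = 9.
In the residual graph, reachable from Depot: {Depot, Jct1, Jct2}.
Min-cut edges: Depot→Y2 (2), Jct1→Y1 (3), Jct2→Port (4); capacity 2 + 3 + 4 = 9.
This cut is saturated, so no flow can exceed 9.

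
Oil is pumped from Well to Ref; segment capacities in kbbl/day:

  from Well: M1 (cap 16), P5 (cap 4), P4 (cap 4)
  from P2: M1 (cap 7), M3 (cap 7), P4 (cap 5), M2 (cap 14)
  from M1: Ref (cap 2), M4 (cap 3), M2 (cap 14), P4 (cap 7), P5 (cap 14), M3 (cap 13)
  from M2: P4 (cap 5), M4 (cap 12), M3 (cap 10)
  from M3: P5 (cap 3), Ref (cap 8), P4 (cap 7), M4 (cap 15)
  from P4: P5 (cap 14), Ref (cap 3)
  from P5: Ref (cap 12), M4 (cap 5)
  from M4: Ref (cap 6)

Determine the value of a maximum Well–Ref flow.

Augment Well→M1→Ref: bottleneck 2, flow now 2.
Augment Well→P4→Ref: bottleneck 3, flow now 5.
Augment Well→P5→Ref: bottleneck 4, flow now 9.
Augment Well→M1→M3→Ref: bottleneck 8, flow now 17.
Augment Well→M1→P5→Ref: bottleneck 6, flow now 23.
Augment Well→P4→P5→Ref: bottleneck 1, flow now 24.
No augmenting path remains; maximum flow = 24.
In the residual graph, reachable from Well: {Well}.
Min-cut edges: Well→M1 (16), Well→P4 (4), Well→P5 (4); capacity 16 + 4 + 4 = 24.
This cut is saturated, so no flow can exceed 24.

24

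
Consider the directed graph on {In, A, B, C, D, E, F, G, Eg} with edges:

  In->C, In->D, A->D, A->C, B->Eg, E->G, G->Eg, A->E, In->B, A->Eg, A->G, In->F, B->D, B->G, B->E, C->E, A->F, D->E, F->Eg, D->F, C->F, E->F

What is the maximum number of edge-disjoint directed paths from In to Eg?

3

Assign every edge capacity 1; by Menger, the answer equals the max flow.
Path In→B→Eg (+1); total 1.
Path In→F→Eg (+1); total 2.
Path In→C→E→G→Eg (+1); total 3.
No residual In→Eg path; max flow = 3.
Certifying cut of size 3: {E→G, F→Eg, In→B}.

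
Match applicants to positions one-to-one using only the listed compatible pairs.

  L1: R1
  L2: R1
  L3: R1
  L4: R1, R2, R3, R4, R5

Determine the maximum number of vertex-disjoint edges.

Unit-capacity flow: source→left, listed edges, right→sink; max matching = max flow.
Augmenting path L1→R1 (+1); matched 1.
Augmenting path L4→R2 (+1); matched 2.
No augmenting path remains; maximum matching = 2.
König certificate: {L4, R1} is a vertex cover of size 2 (every listed pair touches it), so no matching can be larger.

2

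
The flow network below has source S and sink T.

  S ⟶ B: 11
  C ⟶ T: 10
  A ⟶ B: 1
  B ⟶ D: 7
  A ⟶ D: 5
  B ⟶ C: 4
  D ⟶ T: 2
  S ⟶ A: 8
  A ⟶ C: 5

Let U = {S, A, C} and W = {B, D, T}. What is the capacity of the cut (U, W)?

27

Edges leaving {S, A, C}: S→B (11), A→B (1), A→D (5), C→T (10).
Cut capacity = 11 + 1 + 5 + 10 = 27.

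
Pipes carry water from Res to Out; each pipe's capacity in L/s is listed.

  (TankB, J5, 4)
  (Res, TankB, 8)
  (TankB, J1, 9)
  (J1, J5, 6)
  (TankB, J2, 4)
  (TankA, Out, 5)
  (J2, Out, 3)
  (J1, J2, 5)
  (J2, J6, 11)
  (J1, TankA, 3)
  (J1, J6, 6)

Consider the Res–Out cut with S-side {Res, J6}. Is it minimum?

Given cut capacity: 8 = 8.
Augment Res→TankB→J2→Out: bottleneck 3, flow now 3.
Augment Res→TankB→J1→TankA→Out: bottleneck 3, flow now 6.
No augmenting path remains; maximum flow = 6.
In the residual graph, reachable from Res: {Res, TankB, J1, J2, J6, J5}.
Min-cut edges: J1→TankA (3), J2→Out (3); capacity 3 + 3 = 6.
Cut capacity 8 exceeds the max flow 6, so it is not minimum.

No — its capacity is 8, but the minimum cut has capacity 6.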